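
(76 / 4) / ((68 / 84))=399 / 17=23.47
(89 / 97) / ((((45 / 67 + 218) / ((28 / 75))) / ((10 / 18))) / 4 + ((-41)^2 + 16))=95408 / 203868683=0.00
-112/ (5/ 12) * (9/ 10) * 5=-6048/ 5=-1209.60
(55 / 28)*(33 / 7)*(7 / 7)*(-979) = -1776885 / 196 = -9065.74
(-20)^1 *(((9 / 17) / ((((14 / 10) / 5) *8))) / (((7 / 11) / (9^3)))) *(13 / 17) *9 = -1055500875 / 28322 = -37267.88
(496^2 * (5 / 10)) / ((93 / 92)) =365056 / 3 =121685.33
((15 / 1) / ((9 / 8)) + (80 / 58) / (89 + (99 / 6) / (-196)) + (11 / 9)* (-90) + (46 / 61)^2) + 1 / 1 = -214572741893 / 2256700917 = -95.08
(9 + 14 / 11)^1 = 10.27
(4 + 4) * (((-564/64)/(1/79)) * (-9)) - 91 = 100069/2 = 50034.50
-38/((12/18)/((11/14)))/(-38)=33/28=1.18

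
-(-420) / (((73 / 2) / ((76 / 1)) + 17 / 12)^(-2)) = 26187875 / 17328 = 1511.30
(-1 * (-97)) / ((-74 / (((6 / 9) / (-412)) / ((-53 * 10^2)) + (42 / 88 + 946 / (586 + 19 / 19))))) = -4285244932279 / 1565045077200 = -2.74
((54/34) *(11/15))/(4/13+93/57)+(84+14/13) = 85.68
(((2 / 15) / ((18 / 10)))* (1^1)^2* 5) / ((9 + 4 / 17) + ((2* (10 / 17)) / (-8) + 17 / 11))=3740 / 107379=0.03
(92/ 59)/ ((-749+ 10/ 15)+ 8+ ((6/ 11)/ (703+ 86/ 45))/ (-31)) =-2985453636/ 1417430696369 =-0.00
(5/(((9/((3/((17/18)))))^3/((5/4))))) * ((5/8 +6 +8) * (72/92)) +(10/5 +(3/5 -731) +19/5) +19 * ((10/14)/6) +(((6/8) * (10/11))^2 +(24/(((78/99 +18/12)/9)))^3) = 16623835660417016473877/19771522018890180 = 840796.96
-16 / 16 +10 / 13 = -3 / 13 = -0.23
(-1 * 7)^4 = 2401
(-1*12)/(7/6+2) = -3.79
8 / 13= 0.62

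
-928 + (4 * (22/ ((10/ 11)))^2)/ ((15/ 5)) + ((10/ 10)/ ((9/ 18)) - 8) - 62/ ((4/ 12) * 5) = -190.35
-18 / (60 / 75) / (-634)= 45 / 1268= 0.04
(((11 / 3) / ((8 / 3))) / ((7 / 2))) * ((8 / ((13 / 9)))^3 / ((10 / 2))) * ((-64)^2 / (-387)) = -467140608 / 3306485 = -141.28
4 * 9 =36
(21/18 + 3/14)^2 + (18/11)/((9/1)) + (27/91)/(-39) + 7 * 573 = 3290000249/819819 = 4013.08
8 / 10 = 4 / 5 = 0.80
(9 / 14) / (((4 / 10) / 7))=45 / 4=11.25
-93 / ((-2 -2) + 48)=-93 / 44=-2.11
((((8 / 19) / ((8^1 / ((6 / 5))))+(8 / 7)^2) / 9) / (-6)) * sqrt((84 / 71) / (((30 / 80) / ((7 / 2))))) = -12748 * sqrt(71) / 1274805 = -0.08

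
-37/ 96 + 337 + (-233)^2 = 5244059/ 96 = 54625.61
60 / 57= 1.05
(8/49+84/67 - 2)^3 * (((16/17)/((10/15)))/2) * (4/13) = -336563517312/7819967027327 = -0.04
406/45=9.02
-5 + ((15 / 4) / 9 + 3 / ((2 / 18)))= 269 / 12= 22.42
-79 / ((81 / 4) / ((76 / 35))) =-24016 / 2835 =-8.47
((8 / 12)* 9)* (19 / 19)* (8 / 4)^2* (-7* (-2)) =336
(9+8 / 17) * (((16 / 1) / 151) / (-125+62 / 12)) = -15456 / 1845673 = -0.01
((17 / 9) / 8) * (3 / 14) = 17 / 336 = 0.05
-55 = -55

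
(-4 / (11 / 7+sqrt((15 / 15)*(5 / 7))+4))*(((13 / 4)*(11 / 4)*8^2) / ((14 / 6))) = -133848 / 743+3432*sqrt(35) / 743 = -152.82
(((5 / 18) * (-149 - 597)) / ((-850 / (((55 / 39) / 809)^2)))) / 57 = 225665 / 17362911012642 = 0.00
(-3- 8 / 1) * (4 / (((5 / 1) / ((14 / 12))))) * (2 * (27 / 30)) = -462 / 25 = -18.48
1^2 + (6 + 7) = 14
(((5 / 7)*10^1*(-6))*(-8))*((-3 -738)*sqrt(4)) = -3556800 / 7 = -508114.29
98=98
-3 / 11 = -0.27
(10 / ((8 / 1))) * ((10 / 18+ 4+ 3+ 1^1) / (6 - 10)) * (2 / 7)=-55 / 72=-0.76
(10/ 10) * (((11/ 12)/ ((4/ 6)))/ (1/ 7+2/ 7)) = 77/ 24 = 3.21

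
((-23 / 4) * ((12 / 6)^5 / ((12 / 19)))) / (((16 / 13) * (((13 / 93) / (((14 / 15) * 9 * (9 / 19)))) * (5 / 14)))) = -943299 / 50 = -18865.98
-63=-63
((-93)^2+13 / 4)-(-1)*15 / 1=34669 / 4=8667.25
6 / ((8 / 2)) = 1.50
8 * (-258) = -2064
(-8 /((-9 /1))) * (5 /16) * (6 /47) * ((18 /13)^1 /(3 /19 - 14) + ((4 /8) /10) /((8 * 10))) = -543781 /154265280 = -0.00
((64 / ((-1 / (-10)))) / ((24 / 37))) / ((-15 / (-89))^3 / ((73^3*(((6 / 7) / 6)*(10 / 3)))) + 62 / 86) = 69811788228406880 / 51009557966553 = 1368.60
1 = 1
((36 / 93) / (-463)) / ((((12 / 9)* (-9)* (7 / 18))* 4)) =9 / 200942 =0.00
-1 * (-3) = 3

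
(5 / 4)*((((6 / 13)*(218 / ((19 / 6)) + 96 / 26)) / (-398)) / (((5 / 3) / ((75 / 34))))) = -3023325 / 21725626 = -0.14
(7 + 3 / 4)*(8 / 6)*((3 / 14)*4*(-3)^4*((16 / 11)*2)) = 160704 / 77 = 2087.06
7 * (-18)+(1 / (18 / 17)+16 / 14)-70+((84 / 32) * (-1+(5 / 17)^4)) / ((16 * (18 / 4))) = -4082098793 / 21047292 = -193.95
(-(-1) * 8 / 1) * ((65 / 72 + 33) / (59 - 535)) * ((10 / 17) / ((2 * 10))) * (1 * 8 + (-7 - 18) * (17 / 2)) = 998369 / 291312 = 3.43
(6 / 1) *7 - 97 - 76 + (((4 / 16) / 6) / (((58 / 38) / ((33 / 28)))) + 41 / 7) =-812719 / 6496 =-125.11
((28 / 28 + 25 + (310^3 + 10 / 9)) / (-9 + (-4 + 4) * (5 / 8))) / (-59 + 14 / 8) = 1072476976 / 18549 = 57818.59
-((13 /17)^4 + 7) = -613208 /83521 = -7.34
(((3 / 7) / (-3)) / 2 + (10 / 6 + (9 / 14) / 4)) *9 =885 / 56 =15.80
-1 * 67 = -67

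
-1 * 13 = -13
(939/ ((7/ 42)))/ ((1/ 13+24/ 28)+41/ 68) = 34863192/ 9511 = 3665.57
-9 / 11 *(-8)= 72 / 11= 6.55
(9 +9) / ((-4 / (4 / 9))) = -2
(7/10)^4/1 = 2401/10000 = 0.24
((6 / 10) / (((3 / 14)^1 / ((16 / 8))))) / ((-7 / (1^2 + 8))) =-36 / 5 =-7.20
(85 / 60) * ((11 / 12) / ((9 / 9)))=187 / 144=1.30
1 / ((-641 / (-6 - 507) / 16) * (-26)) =-4104 / 8333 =-0.49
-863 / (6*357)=-863 / 2142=-0.40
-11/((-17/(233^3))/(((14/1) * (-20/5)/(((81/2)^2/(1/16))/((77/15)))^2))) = -5774839768621/329307415650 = -17.54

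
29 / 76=0.38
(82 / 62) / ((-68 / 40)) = -410 / 527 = -0.78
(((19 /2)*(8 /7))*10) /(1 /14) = 1520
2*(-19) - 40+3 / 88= -6861 / 88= -77.97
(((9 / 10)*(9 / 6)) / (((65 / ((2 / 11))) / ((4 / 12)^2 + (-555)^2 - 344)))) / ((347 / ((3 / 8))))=191709 / 152680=1.26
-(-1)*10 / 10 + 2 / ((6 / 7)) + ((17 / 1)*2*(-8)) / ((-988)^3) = 602768971 / 180830676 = 3.33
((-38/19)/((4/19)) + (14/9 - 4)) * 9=-215/2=-107.50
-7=-7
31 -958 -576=-1503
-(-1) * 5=5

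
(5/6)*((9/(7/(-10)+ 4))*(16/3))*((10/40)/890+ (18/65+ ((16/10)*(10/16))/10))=5290/1157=4.57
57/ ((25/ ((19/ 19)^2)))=57/ 25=2.28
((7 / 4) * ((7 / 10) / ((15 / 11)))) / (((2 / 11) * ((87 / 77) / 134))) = 30587711 / 52200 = 585.97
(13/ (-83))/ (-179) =13/ 14857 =0.00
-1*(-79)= 79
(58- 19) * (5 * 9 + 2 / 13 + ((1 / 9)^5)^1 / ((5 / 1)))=173308828 / 98415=1761.00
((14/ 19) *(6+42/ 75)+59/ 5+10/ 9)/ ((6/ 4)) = 151718/ 12825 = 11.83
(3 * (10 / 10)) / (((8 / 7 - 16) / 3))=-63 / 104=-0.61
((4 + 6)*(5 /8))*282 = 3525 /2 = 1762.50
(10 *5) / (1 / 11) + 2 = 552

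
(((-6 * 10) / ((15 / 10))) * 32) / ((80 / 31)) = -496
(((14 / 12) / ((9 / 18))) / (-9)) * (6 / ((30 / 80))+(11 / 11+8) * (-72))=163.85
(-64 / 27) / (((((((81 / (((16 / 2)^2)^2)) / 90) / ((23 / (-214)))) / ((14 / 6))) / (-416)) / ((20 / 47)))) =-1755735654400 / 3666141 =-478905.65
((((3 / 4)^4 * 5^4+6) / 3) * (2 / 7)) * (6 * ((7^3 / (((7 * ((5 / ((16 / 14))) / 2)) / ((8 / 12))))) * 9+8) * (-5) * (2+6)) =-4642329 / 7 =-663189.86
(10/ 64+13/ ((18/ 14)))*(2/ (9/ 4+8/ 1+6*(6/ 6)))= 2957/ 2340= 1.26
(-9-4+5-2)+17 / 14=-123 / 14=-8.79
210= 210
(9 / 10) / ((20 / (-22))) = -0.99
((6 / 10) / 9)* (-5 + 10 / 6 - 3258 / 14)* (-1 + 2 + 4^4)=-4044.28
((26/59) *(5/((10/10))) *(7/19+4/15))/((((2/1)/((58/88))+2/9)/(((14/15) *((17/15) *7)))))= 6687226/2101875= 3.18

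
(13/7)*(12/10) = 78/35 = 2.23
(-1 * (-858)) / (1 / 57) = 48906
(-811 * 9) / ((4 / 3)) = -5474.25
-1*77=-77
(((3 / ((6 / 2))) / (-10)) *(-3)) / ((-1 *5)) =-3 / 50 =-0.06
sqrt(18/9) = sqrt(2) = 1.41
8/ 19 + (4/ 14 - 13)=-1635/ 133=-12.29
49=49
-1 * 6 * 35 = -210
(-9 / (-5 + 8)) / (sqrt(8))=-3 * sqrt(2) / 4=-1.06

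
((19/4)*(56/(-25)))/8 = -133/100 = -1.33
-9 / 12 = -3 / 4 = -0.75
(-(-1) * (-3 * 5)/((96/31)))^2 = 24025/1024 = 23.46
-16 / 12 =-4 / 3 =-1.33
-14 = -14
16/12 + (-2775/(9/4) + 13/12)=-14771/12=-1230.92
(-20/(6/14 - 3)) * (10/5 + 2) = 280/9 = 31.11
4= 4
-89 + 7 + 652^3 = 277167726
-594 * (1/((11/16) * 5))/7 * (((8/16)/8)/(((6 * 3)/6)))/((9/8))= -16/35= -0.46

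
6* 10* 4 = 240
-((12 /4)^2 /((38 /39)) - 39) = 29.76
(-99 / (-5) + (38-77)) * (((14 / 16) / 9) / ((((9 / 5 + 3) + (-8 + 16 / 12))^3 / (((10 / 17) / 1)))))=1125 / 6664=0.17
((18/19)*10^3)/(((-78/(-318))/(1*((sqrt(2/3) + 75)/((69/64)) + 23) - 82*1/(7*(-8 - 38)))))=6784000*sqrt(6)/5681 + 14256576000/39767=361427.75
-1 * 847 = -847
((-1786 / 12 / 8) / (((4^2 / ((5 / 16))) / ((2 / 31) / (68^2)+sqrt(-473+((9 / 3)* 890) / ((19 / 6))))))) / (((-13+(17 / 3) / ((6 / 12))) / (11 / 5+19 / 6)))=143773 / 8807055360+7567* sqrt(133627) / 122880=22.51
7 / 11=0.64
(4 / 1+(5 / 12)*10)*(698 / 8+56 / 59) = 720.29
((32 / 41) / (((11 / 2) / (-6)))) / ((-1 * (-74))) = -0.01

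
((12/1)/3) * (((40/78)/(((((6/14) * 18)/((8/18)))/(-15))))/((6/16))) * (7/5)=-62720/9477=-6.62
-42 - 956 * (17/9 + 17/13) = -3097.93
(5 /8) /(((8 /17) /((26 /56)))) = 1105 /1792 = 0.62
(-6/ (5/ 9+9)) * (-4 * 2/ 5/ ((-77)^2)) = 216/ 1274735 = 0.00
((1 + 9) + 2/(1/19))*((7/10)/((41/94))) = 15792/205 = 77.03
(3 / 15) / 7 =1 / 35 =0.03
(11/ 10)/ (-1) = -11/ 10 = -1.10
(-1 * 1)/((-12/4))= 0.33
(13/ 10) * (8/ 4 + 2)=5.20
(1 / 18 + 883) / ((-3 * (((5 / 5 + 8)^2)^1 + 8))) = -15895 / 4806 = -3.31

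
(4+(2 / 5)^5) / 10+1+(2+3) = 100016 / 15625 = 6.40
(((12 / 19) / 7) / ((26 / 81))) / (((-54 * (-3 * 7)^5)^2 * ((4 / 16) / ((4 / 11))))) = 8 / 951703968973214457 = 0.00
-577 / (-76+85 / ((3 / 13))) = -1731 / 877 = -1.97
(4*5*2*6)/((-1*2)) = -120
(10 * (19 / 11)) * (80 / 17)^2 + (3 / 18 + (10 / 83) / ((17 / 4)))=605876737 / 1583142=382.71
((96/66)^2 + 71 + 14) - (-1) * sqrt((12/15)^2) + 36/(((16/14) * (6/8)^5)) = 3604423/16335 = 220.66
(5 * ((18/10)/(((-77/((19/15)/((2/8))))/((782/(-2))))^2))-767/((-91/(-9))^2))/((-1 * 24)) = -11465072053/46246200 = -247.91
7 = 7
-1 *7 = -7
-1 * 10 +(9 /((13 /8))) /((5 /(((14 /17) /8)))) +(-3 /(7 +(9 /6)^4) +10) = -0.13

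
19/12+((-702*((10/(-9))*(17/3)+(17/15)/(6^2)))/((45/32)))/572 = 69803/9900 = 7.05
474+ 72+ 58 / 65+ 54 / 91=19162 / 35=547.49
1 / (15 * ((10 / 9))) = 3 / 50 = 0.06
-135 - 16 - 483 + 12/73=-46270/73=-633.84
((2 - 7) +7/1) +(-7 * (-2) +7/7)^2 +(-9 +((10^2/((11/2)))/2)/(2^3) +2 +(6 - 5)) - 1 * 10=4667/22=212.14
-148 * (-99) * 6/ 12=7326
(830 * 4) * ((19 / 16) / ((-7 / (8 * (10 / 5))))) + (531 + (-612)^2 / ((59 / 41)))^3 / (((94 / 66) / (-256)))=-215460371481109700623385672 / 67569691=-3188713286865699898.25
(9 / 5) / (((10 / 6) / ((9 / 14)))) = 243 / 350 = 0.69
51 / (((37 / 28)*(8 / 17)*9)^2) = 240737 / 147852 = 1.63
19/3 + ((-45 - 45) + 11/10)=-2477/30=-82.57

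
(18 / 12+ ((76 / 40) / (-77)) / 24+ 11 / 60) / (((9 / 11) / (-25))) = -51815 / 1008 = -51.40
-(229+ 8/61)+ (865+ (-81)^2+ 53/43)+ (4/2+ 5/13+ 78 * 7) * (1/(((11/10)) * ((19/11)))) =4850506810/647881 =7486.72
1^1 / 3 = 1 / 3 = 0.33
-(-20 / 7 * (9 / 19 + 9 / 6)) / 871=750 / 115843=0.01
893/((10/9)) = 8037/10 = 803.70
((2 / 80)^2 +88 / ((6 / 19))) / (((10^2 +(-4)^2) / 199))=266182997 / 556800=478.06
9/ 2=4.50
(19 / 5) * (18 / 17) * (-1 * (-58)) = 19836 / 85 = 233.36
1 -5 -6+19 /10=-81 /10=-8.10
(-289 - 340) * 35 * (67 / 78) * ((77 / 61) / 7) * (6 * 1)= -20460.35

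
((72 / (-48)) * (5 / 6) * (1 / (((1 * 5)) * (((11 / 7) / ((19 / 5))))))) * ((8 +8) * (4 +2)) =-58.04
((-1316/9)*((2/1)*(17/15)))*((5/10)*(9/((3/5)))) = -22372/9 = -2485.78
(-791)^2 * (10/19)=6256810/19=329305.79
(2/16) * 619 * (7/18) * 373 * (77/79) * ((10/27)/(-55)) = -11313463/153576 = -73.67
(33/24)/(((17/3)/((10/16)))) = 165/1088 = 0.15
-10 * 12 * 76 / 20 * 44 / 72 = -836 / 3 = -278.67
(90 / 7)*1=90 / 7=12.86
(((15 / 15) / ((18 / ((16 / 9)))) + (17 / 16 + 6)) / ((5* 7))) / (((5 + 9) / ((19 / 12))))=176339 / 7620480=0.02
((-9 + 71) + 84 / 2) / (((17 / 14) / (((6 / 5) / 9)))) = 2912 / 255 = 11.42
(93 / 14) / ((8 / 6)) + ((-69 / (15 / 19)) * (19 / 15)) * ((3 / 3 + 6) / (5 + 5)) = -1522763 / 21000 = -72.51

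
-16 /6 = -8 /3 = -2.67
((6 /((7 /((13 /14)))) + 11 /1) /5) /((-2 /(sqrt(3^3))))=-867 * sqrt(3) /245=-6.13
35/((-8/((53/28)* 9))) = -2385/32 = -74.53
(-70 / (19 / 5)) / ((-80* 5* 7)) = 1 / 152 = 0.01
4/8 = 1/2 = 0.50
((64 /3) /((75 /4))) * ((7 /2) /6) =0.66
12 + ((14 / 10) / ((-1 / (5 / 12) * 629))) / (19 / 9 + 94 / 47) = 1117083 / 93092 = 12.00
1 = 1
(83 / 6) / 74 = 83 / 444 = 0.19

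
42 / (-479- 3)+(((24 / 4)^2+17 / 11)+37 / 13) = 1389013 / 34463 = 40.30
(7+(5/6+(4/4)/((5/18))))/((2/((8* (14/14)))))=686/15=45.73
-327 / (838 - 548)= -1.13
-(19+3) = -22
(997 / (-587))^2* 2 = 1988018 / 344569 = 5.77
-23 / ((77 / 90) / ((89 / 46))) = -52.01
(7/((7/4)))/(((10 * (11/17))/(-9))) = -306/55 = -5.56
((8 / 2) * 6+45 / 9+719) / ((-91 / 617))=-5071.60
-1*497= -497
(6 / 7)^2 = 36 / 49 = 0.73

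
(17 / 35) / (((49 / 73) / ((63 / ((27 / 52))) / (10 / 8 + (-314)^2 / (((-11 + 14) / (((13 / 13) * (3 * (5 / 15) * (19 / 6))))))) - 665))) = -441715596851 / 917939785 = -481.20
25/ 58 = 0.43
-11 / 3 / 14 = -11 / 42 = -0.26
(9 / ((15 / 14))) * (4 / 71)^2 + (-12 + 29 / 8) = -1683359 / 201640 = -8.35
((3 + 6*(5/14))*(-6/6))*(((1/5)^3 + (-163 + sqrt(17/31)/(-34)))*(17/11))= 1295.64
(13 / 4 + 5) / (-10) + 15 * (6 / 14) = 1569 / 280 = 5.60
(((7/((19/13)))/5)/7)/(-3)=-13/285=-0.05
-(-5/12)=5/12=0.42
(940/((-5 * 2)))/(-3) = 94/3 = 31.33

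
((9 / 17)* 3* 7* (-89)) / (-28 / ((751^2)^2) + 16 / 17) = -5350711790104821 / 5089554047540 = -1051.31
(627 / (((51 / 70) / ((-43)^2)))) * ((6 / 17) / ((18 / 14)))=378712180 / 867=436807.59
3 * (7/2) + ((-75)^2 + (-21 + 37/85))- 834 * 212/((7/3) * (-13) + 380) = 911139331/178330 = 5109.29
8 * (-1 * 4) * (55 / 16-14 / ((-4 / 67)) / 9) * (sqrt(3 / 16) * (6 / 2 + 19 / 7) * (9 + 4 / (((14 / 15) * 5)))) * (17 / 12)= -32610.02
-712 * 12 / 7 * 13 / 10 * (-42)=333216 / 5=66643.20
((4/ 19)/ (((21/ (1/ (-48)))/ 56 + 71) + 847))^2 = 1/ 18275625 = 0.00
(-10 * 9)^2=8100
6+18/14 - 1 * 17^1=-68/7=-9.71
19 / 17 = 1.12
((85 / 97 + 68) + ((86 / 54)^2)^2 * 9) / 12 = 363065033 / 34366518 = 10.56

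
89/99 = 0.90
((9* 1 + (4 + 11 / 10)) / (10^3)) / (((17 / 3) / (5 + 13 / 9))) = 1363 / 85000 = 0.02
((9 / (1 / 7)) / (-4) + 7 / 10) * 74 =-11137 / 10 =-1113.70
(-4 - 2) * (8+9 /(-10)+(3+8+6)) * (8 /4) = -1446 /5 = -289.20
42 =42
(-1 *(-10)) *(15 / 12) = 25 / 2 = 12.50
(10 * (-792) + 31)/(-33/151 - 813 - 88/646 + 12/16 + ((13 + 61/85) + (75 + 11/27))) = 207775906380/19054589023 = 10.90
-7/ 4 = -1.75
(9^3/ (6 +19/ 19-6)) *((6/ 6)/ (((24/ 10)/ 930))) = 564975/ 2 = 282487.50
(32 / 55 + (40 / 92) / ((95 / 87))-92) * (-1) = 2187666 / 24035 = 91.02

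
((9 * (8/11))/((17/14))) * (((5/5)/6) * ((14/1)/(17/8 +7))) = 18816/13651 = 1.38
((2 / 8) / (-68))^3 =-1 / 20123648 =-0.00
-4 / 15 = -0.27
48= 48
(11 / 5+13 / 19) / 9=274 / 855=0.32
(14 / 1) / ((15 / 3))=14 / 5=2.80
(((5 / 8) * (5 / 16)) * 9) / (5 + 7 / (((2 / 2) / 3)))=225 / 3328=0.07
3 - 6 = -3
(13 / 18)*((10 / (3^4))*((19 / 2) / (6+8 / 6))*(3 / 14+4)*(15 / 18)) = 364325 / 898128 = 0.41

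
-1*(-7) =7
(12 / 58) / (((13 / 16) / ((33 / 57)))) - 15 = -106389 / 7163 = -14.85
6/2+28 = 31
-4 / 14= -2 / 7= -0.29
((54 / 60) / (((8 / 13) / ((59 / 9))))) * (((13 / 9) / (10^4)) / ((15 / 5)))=9971 / 21600000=0.00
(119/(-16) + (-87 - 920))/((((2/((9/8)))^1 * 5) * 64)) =-146079/81920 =-1.78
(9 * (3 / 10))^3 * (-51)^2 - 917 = 50278483 / 1000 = 50278.48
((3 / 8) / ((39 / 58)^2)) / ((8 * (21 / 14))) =0.07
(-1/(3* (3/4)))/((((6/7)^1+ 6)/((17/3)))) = -119/324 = -0.37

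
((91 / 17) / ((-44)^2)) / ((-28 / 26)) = -169 / 65824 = -0.00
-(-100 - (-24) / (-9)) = 308 / 3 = 102.67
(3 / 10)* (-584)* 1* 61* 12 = -641232 / 5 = -128246.40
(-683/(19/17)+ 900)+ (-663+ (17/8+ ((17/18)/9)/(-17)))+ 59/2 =-4216693/12312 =-342.49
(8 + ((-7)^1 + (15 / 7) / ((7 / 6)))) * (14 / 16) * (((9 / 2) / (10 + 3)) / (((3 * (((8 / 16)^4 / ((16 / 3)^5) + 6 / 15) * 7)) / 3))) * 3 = 19676528640 / 21374947139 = 0.92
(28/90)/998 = 7/22455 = 0.00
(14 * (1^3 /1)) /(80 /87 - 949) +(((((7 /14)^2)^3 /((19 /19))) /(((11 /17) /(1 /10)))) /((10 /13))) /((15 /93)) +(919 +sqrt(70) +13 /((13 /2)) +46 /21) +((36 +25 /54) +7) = sqrt(70) +5304467909261237 /5487429024000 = 975.02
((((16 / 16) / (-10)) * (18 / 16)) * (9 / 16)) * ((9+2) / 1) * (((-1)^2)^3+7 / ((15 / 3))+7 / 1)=-6.54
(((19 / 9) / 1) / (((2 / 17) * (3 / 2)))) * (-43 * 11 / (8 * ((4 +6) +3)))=-54.41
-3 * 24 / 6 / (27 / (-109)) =436 / 9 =48.44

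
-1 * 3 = -3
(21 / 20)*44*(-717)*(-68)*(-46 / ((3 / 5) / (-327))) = 56470856904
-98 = -98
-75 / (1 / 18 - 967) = 270 / 3481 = 0.08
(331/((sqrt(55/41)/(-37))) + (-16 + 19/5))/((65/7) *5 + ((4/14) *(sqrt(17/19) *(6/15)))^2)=-57009785 *sqrt(2255)/11889867 - 283955/1080897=-227.95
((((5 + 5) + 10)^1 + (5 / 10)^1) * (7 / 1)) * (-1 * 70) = -10045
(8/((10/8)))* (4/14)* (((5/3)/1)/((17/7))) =1.25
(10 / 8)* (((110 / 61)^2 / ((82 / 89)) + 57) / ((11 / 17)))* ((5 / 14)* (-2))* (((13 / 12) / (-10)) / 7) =10204041835 / 7894116384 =1.29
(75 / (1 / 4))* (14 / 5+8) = 3240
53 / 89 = 0.60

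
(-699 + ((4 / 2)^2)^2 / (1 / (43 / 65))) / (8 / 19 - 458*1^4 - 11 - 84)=850193 / 682435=1.25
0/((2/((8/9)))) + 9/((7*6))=3/14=0.21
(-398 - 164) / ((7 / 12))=-6744 / 7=-963.43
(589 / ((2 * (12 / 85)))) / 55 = 37.93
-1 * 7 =-7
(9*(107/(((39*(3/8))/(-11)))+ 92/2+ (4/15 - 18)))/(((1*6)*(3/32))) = -488704/585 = -835.39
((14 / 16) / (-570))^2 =49 / 20793600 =0.00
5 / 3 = 1.67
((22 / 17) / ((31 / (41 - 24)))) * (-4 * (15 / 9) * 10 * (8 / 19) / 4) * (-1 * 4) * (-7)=-246400 / 1767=-139.45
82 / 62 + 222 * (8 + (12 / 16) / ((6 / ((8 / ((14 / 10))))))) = 420089 / 217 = 1935.89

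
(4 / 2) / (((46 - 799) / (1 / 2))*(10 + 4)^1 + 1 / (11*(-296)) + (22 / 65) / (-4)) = -423280 / 4462235733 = -0.00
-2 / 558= -1 / 279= -0.00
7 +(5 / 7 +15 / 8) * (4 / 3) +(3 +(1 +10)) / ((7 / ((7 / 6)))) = 179 / 14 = 12.79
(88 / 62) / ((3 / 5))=220 / 93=2.37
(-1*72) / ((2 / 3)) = -108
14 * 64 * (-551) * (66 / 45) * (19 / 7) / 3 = -655126.76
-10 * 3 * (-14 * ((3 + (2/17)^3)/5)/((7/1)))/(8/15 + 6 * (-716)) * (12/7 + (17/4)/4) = -0.02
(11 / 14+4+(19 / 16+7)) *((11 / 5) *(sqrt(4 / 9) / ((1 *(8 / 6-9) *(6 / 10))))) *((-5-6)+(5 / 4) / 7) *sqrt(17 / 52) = 1614283 *sqrt(221) / 937664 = 25.59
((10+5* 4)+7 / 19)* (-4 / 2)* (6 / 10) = -3462 / 95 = -36.44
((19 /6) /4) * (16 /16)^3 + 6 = 163 /24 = 6.79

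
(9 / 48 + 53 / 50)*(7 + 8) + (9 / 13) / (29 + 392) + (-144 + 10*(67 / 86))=-2212095437 / 18827120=-117.50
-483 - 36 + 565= 46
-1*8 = -8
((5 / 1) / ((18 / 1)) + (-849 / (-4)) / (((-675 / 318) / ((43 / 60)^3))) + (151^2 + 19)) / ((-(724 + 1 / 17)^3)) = -3626700323252891 / 60424536155979600000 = -0.00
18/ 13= 1.38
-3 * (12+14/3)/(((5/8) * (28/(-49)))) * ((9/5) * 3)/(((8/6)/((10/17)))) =5670/17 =333.53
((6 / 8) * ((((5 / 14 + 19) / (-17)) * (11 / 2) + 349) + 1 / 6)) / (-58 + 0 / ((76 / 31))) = -4.43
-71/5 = -14.20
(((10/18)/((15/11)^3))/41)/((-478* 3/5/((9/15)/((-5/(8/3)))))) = 5324/892933875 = 0.00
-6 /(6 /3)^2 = -3 /2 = -1.50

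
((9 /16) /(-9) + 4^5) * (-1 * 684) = -2801493 /4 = -700373.25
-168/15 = -56/5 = -11.20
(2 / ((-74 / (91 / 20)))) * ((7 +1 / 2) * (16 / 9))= -182 / 111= -1.64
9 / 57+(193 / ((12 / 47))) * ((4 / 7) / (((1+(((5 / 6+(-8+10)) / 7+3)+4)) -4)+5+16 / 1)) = 347899 / 20273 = 17.16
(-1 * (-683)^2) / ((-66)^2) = -466489 / 4356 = -107.09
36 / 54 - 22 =-64 / 3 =-21.33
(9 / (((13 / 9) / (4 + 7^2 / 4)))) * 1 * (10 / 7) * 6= 6075 / 7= 867.86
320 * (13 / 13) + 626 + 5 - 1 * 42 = 909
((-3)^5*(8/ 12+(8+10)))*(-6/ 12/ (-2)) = -1134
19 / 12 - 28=-317 / 12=-26.42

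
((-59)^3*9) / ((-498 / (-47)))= -28958439 / 166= -174448.43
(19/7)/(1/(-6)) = -114/7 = -16.29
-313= -313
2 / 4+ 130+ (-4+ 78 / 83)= 21155 / 166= 127.44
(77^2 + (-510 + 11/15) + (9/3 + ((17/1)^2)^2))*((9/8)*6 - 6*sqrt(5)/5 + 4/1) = 14342177/15 - 2668312*sqrt(5)/25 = 717484.05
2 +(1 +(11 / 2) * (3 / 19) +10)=527 / 38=13.87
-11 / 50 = -0.22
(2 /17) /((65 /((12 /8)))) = 3 /1105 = 0.00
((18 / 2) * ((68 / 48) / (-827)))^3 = -132651 / 36198994112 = -0.00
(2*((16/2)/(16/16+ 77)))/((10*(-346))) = -2/33735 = -0.00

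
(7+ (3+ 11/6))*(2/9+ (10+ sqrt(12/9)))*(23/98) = 1633*sqrt(3)/882+ 37559/1323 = 31.60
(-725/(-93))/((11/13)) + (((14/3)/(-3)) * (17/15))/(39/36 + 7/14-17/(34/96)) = 9.25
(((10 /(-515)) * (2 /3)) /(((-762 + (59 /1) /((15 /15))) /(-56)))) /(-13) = 224 /2823951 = 0.00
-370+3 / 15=-1849 / 5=-369.80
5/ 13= 0.38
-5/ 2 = -2.50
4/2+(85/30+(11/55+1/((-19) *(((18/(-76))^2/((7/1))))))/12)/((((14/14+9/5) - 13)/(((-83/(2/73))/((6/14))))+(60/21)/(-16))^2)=413593046612066/5485813209243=75.39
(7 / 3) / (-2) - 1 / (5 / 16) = -131 / 30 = -4.37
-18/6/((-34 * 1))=3/34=0.09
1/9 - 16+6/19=-2663/171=-15.57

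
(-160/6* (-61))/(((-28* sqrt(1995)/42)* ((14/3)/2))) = -488* sqrt(1995)/931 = -23.41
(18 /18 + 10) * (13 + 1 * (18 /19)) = 2915 /19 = 153.42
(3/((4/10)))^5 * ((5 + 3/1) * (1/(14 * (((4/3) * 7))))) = 2278125/1568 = 1452.89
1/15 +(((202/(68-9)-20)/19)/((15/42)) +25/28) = -139673/94164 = -1.48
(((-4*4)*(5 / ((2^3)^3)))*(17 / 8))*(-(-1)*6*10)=-1275 / 64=-19.92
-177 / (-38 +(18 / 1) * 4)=-177 / 34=-5.21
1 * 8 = 8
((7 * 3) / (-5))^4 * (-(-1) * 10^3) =1555848 / 5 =311169.60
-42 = -42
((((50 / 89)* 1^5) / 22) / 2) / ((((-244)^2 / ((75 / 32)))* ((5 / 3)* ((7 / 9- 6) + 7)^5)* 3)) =22143375 / 3911490067234816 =0.00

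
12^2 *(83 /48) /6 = 83 /2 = 41.50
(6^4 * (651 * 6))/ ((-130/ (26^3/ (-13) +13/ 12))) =263022228/ 5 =52604445.60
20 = 20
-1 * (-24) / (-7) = -3.43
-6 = -6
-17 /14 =-1.21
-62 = -62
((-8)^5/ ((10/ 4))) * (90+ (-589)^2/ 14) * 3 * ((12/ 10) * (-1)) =205365510144/ 175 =1173517200.82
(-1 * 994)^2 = 988036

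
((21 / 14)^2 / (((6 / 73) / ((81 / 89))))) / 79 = 17739 / 56248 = 0.32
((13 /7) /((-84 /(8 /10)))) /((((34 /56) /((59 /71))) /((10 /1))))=-6136 /25347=-0.24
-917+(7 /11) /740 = -7464373 /8140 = -917.00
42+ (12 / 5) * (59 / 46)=5184 / 115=45.08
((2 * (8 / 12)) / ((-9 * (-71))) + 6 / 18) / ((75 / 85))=0.38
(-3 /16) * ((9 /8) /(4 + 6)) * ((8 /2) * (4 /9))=-3 /80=-0.04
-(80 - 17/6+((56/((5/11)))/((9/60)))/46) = -4371/46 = -95.02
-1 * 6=-6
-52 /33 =-1.58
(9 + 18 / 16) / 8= 1.27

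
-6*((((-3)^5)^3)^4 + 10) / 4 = -127173474825648610542883299633 / 2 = -63586737412824305271441650000.00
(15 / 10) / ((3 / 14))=7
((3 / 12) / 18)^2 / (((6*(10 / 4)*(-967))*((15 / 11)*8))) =-11 / 9023270400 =-0.00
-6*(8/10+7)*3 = -702/5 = -140.40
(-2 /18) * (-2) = 2 /9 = 0.22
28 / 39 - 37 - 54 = -3521 / 39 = -90.28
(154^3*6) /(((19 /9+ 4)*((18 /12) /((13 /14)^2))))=10306296 /5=2061259.20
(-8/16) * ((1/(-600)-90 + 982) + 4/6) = -178533/400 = -446.33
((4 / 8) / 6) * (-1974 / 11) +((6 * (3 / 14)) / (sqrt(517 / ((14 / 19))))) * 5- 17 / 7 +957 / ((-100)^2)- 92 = -84151311 / 770000 +45 * sqrt(137522) / 68761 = -109.04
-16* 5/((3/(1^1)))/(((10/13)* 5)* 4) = -26/15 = -1.73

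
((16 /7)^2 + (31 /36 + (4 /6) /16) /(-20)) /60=73091 /846720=0.09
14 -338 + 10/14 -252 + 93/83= -333590/581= -574.17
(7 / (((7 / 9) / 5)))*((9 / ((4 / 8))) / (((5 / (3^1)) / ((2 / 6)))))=162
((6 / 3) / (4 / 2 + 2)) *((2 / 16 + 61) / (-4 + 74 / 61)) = -29829 / 2720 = -10.97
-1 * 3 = -3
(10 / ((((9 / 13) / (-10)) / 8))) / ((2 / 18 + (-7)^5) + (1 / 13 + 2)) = 135200 / 1966163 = 0.07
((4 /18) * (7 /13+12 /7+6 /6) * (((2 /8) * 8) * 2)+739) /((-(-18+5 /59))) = 35848931 /865683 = 41.41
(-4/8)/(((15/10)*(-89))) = 1/267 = 0.00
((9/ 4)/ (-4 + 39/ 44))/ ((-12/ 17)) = 1.02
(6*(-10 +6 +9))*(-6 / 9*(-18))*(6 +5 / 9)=2360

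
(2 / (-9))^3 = -8 / 729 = -0.01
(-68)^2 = 4624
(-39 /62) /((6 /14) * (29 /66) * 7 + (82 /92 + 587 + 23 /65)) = -641355 /601112878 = -0.00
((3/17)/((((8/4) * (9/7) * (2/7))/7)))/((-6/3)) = -343/408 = -0.84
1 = 1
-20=-20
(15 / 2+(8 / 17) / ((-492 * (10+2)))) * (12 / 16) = 47047 / 8364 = 5.62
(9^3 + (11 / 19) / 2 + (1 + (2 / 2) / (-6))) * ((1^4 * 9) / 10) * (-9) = -1123659 / 190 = -5913.99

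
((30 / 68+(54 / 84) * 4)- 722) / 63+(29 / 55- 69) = -65878949 / 824670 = -79.89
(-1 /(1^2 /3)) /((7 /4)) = -12 /7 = -1.71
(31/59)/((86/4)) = 62/2537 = 0.02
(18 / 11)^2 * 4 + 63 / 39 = 19389 / 1573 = 12.33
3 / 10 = 0.30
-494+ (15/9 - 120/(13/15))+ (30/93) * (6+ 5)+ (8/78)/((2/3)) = -758155/1209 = -627.09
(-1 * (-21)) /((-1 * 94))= -21 /94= -0.22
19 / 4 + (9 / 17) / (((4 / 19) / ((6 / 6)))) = 247 / 34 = 7.26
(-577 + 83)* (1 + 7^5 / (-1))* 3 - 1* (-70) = 24906562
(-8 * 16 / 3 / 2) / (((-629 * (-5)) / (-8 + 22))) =-896 / 9435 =-0.09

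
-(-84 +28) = 56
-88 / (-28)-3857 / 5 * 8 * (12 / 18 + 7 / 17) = -2374790 / 357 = -6652.07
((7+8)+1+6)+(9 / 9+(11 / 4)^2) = 489 / 16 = 30.56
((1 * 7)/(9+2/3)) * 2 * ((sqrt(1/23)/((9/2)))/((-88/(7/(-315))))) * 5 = 0.00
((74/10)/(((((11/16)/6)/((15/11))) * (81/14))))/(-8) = -2072/1089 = -1.90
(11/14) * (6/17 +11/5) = 341/170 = 2.01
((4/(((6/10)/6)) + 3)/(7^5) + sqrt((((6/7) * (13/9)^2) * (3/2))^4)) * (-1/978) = -4899953/665708463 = -0.01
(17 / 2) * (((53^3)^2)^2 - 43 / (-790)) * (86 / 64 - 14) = -534406173817594412803178241 / 10112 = -52848711809493118354744.68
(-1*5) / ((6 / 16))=-40 / 3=-13.33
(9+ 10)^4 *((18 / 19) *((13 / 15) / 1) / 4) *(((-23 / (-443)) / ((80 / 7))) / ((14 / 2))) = 6152523 / 354400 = 17.36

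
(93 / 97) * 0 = 0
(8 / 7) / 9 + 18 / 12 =205 / 126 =1.63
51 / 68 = 3 / 4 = 0.75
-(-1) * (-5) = -5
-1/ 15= -0.07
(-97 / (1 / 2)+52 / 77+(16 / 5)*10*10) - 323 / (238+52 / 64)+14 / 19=704688900 / 5590123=126.06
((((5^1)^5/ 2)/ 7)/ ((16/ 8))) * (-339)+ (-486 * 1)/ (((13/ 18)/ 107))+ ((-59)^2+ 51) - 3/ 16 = -154781213/ 1456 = -106305.78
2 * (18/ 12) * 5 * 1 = 15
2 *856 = 1712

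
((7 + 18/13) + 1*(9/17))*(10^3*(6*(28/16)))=20685000/221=93597.29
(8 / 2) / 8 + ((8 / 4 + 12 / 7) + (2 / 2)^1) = 73 / 14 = 5.21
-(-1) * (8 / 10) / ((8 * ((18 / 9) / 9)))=9 / 20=0.45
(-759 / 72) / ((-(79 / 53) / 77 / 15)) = 5162465 / 632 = 8168.46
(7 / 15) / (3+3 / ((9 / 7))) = 7 / 80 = 0.09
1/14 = 0.07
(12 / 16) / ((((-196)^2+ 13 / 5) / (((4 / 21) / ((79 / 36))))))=0.00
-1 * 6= -6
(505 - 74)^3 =80062991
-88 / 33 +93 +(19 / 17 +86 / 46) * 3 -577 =-477.71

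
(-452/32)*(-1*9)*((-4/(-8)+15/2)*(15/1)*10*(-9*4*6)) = -32950800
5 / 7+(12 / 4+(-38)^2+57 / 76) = 40557 / 28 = 1448.46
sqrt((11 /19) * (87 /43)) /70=sqrt(781869) /57190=0.02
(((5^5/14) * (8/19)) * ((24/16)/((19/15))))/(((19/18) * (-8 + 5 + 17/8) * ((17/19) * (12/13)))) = -43875000/300713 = -145.90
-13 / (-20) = 13 / 20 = 0.65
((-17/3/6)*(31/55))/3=-527/2970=-0.18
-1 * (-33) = 33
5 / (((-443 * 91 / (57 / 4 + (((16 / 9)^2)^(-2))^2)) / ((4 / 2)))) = -306231653445 / 86571508301824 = -0.00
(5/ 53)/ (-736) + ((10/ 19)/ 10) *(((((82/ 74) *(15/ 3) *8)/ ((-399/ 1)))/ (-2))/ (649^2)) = -590696097925/ 4608624223918176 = -0.00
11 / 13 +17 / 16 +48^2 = 479629 / 208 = 2305.91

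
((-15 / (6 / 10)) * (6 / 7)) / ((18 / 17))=-425 / 21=-20.24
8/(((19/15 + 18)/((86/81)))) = 3440/7803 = 0.44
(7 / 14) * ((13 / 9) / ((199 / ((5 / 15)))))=13 / 10746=0.00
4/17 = 0.24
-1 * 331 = -331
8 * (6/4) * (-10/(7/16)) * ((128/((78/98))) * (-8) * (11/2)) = 25231360/13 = 1940873.85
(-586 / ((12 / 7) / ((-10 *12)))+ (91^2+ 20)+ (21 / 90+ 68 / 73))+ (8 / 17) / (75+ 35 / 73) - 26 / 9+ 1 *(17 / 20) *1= 6070439251361 / 123082380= 49320.13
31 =31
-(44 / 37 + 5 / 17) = -933 / 629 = -1.48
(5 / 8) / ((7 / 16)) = 10 / 7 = 1.43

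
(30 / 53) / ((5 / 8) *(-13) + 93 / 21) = -560 / 3657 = -0.15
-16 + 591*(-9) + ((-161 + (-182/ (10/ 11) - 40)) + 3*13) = -28486/ 5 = -5697.20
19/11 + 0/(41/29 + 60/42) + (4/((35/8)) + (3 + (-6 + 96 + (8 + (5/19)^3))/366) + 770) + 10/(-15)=249757793601/322167230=775.24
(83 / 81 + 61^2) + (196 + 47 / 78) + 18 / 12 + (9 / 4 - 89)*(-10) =10082743 / 2106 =4787.63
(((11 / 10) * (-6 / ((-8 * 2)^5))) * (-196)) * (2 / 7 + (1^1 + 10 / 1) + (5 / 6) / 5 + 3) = -46739 / 2621440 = -0.02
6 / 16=3 / 8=0.38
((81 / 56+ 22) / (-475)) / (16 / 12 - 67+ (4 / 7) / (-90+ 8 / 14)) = 1232907 / 1640342200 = 0.00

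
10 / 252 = 5 / 126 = 0.04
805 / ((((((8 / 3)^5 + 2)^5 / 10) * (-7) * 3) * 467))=-162396983476575 / 9495248762661390354249104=-0.00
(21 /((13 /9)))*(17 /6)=1071 /26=41.19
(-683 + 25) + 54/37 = -24292/37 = -656.54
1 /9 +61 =550 /9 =61.11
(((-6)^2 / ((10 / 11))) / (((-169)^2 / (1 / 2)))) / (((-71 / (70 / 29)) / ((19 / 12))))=-4389 / 117614198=-0.00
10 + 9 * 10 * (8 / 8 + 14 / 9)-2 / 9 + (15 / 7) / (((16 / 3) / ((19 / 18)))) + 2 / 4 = 485255 / 2016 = 240.70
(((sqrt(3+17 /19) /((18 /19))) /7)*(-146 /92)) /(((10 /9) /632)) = -5767*sqrt(1406) /805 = -268.63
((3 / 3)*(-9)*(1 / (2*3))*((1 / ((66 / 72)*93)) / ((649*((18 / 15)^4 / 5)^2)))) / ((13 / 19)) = -185546875 / 805380630912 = -0.00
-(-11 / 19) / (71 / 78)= 858 / 1349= 0.64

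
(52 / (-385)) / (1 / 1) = -52 / 385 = -0.14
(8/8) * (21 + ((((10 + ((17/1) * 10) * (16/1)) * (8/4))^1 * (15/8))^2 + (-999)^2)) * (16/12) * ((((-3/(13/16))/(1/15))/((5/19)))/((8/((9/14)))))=-217110686769/91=-2385831722.74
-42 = -42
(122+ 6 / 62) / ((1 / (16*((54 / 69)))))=1528.86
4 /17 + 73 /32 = 1369 /544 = 2.52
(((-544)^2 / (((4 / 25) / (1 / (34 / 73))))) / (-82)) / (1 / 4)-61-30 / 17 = -135064547 / 697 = -193779.84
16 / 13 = 1.23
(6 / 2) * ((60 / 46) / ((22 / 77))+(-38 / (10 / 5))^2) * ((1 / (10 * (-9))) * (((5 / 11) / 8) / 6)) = -1051 / 9108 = -0.12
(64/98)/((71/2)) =64/3479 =0.02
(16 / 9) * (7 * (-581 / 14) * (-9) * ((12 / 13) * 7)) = 390432 / 13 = 30033.23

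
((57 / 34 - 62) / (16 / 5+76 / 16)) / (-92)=10255 / 124338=0.08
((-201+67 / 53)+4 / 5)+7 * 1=-50863 / 265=-191.94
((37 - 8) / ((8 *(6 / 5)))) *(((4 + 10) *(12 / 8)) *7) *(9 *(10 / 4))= 319725 / 32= 9991.41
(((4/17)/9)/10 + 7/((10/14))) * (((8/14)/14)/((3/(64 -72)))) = -119984/112455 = -1.07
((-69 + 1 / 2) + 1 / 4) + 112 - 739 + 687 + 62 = 215 / 4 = 53.75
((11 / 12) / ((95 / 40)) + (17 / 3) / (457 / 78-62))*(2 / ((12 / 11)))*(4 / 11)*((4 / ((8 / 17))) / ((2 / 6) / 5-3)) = -1511810 / 2745633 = -0.55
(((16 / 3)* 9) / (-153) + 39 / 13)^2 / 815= 18769 / 2119815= 0.01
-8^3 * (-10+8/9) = 41984/9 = 4664.89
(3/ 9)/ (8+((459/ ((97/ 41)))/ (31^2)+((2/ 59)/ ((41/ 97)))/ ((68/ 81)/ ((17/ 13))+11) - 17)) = -212638883389/ 5608070393220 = -0.04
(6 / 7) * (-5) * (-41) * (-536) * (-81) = 53401680 / 7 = 7628811.43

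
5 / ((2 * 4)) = 5 / 8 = 0.62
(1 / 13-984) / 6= -12791 / 78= -163.99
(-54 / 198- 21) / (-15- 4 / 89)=1602 / 1133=1.41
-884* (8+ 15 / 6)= -9282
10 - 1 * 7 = 3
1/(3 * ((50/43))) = 43/150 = 0.29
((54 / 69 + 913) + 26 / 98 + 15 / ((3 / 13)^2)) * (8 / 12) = 8085422 / 10143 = 797.14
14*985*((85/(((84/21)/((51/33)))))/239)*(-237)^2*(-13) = -7275153515175/5258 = -1383635130.31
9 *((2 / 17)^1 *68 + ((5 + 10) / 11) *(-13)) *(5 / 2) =-4815 / 22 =-218.86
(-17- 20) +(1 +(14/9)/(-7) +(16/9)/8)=-36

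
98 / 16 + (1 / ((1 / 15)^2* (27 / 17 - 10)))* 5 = -145993 / 1144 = -127.62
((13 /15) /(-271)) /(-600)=13 /2439000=0.00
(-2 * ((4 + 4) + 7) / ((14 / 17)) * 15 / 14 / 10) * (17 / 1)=-13005 / 196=-66.35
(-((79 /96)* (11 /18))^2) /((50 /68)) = -12837737 /37324800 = -0.34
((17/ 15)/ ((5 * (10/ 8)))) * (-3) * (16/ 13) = -1088/ 1625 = -0.67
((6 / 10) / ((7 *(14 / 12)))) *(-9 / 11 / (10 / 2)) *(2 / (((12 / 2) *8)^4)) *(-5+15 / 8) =1 / 70647808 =0.00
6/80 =3/40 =0.08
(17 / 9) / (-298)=-17 / 2682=-0.01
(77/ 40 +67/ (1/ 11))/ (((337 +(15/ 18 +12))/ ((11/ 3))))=325127/ 41980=7.74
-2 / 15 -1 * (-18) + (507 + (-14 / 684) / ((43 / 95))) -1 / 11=524.73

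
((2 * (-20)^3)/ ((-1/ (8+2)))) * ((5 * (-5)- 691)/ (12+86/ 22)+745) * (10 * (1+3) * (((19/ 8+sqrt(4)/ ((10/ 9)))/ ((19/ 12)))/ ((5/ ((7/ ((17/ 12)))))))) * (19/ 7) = 3770695618560/ 119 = 31686517803.03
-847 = -847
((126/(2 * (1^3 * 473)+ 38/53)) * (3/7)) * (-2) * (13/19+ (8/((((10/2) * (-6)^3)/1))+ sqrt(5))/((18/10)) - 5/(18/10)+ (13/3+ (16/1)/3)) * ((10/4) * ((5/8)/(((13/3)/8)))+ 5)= -189844145/27885312 - 162975 * sqrt(5)/326144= -7.93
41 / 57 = 0.72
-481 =-481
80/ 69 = 1.16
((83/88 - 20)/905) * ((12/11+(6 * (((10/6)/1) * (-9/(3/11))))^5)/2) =18048264866769969/438020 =41204202700.26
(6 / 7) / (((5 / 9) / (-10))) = -108 / 7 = -15.43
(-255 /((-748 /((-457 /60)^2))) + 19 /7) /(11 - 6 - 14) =-1662583 /665280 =-2.50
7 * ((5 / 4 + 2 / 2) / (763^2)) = 9 / 332668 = 0.00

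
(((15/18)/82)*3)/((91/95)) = 0.03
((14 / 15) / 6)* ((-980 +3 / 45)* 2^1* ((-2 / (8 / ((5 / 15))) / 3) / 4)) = 102893 / 48600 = 2.12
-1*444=-444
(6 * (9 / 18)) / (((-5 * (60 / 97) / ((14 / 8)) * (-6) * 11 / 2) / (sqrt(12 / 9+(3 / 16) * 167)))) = 679 * sqrt(4701) / 158400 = 0.29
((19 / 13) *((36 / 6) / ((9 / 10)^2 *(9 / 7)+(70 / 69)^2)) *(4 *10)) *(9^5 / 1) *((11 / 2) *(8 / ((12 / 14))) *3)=138195637039152000 / 89709997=1540470869.03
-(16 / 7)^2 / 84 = -64 / 1029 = -0.06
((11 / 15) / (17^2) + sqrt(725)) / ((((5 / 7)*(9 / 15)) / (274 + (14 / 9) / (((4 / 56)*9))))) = 344806 / 210681 + 783650*sqrt(29) / 243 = 17368.24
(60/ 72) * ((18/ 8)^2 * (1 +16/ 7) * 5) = 15525/ 224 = 69.31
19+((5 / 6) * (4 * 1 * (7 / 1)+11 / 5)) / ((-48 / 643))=-91621 / 288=-318.13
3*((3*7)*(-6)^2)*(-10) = -22680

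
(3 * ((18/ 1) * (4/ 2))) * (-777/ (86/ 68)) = -66352.19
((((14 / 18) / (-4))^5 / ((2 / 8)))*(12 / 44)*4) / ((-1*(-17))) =-16807 / 235566144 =-0.00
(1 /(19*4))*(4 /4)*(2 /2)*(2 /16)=1 /608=0.00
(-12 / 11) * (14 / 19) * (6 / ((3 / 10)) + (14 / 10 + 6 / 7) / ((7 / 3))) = -11208 / 665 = -16.85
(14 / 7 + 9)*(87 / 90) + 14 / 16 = 11.51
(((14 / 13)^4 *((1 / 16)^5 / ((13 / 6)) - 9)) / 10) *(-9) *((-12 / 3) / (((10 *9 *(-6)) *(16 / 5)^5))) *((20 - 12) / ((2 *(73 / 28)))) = 42957076427125 / 116412464333062144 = 0.00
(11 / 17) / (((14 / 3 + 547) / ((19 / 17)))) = 627 / 478295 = 0.00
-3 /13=-0.23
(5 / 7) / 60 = 1 / 84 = 0.01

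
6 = 6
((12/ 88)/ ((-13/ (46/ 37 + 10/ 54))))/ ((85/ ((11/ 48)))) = -0.00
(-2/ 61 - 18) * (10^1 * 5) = -55000/ 61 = -901.64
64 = 64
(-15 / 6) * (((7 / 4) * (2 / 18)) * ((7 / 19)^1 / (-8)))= 245 / 10944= 0.02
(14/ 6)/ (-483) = -1/ 207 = -0.00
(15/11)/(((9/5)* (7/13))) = 325/231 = 1.41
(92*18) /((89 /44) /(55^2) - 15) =-220413600 /1996411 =-110.40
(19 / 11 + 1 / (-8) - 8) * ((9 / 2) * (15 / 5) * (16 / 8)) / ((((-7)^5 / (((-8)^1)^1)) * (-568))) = 15201 / 105010136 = 0.00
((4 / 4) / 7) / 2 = 1 / 14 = 0.07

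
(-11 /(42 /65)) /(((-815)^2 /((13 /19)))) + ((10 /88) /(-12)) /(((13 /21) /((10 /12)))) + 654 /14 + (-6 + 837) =10137518986333 /11550075680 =877.70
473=473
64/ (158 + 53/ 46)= 2944/ 7321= 0.40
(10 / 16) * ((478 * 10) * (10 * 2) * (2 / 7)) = 119500 / 7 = 17071.43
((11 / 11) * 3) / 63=1 / 21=0.05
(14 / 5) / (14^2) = 1 / 70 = 0.01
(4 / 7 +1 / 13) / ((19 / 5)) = 295 / 1729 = 0.17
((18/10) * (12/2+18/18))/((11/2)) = 126/55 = 2.29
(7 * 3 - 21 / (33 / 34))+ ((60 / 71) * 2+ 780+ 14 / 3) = 1840943 / 2343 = 785.72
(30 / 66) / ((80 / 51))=51 / 176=0.29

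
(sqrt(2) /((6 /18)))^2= 18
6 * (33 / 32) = 99 / 16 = 6.19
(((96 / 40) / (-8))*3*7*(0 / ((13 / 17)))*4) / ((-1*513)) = 0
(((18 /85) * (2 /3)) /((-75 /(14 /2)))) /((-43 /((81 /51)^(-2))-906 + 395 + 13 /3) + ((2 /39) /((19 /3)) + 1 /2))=705432 /32905369625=0.00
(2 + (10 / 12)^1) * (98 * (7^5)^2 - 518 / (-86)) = 6745320630755 / 86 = 78433960822.73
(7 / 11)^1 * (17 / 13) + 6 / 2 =548 / 143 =3.83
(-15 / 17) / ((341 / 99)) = -135 / 527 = -0.26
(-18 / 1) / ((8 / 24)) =-54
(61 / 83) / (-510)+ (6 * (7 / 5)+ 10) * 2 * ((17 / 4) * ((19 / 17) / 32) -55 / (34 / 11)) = -219900107 / 338640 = -649.36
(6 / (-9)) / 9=-2 / 27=-0.07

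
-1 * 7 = -7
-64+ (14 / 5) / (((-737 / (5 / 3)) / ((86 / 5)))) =-708724 / 11055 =-64.11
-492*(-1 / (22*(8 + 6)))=123 / 77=1.60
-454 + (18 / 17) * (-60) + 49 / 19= -166329 / 323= -514.95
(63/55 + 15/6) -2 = 181/110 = 1.65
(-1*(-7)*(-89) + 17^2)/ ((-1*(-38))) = -167/ 19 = -8.79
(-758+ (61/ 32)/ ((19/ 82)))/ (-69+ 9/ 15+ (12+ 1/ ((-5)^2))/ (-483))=393180975/ 35882032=10.96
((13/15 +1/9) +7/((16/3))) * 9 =1649/80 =20.61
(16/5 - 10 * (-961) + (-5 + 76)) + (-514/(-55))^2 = 29558901/3025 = 9771.54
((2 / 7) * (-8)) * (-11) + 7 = 225 / 7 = 32.14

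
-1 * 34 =-34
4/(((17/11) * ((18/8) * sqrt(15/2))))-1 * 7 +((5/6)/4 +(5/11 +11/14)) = -10259/1848 +176 * sqrt(30)/2295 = -5.13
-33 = -33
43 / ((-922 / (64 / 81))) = -1376 / 37341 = -0.04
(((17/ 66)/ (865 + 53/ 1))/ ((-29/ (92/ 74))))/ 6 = -23/ 11472516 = -0.00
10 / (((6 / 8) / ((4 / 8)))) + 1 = 23 / 3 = 7.67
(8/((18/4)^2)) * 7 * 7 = 19.36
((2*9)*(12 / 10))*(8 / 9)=96 / 5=19.20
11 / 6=1.83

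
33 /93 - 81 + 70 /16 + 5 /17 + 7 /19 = -6056473 /80104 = -75.61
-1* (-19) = 19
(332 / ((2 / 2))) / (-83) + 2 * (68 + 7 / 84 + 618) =8209 / 6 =1368.17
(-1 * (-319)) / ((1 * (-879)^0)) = 319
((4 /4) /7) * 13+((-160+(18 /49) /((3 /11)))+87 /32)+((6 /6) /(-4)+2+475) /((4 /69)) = 12653541 /1568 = 8069.86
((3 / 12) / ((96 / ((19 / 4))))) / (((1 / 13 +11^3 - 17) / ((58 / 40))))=7163 / 524789760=0.00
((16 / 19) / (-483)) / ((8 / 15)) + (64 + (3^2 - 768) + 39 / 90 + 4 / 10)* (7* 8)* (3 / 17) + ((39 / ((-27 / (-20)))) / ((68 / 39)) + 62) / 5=-5338853837 / 780045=-6844.29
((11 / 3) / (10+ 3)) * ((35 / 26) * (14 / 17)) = 2695 / 8619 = 0.31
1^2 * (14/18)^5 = 16807/59049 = 0.28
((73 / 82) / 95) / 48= 73 / 373920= 0.00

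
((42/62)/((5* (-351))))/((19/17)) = -119/344565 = -0.00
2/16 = 0.12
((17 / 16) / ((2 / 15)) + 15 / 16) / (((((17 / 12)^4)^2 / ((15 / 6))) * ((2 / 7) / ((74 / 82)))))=1239808550400 / 286006055081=4.33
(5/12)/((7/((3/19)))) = 5/532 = 0.01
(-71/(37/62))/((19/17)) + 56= -35466/703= -50.45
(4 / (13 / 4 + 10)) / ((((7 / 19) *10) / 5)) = 152 / 371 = 0.41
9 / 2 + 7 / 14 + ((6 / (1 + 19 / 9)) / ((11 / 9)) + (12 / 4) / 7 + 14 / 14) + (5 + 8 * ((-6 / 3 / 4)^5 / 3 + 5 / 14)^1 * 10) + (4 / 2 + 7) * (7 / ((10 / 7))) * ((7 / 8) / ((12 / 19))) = 101.84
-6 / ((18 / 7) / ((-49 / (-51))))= -343 / 153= -2.24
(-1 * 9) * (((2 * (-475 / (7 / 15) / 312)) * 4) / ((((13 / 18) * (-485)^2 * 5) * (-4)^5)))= -1539 / 5698993664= -0.00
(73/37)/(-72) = -0.03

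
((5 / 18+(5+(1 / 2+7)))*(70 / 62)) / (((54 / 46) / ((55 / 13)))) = 5091625 / 97929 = 51.99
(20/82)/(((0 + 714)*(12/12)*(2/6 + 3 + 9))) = 5/180523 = 0.00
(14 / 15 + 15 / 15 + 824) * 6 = 4955.60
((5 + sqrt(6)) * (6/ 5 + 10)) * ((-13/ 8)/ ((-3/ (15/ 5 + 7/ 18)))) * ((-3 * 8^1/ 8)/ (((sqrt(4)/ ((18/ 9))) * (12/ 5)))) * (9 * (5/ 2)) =-138775/ 48 -27755 * sqrt(6)/ 48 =-4307.51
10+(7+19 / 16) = 291 / 16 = 18.19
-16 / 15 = -1.07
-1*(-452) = 452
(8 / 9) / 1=8 / 9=0.89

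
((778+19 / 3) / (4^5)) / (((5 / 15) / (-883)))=-2077699 / 1024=-2029.00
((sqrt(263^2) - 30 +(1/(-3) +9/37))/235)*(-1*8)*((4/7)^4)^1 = -52946944/62630085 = -0.85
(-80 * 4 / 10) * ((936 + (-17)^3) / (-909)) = -127264 / 909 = -140.00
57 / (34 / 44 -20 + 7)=-1254 / 269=-4.66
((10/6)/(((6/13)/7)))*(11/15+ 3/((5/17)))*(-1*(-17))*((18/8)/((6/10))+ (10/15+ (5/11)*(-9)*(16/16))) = 2727361/1782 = 1530.51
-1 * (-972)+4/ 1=976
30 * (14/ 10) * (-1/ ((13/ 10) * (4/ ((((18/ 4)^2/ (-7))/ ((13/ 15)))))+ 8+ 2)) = -127575/ 25643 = -4.98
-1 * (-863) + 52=915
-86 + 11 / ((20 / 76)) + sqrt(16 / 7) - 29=-366 / 5 + 4 * sqrt(7) / 7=-71.69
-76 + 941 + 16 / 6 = 2603 / 3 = 867.67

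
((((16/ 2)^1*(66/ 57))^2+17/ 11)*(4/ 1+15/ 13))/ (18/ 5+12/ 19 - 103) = -116202455/ 25493611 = -4.56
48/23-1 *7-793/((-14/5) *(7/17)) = 1539241/2254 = 682.89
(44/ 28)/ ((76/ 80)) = 220/ 133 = 1.65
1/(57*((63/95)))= 5/189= 0.03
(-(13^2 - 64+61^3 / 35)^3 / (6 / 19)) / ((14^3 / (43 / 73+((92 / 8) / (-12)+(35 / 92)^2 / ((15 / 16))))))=70985700.88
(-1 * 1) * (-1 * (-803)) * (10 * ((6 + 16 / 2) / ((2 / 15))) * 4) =-3372600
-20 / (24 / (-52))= 130 / 3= 43.33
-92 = -92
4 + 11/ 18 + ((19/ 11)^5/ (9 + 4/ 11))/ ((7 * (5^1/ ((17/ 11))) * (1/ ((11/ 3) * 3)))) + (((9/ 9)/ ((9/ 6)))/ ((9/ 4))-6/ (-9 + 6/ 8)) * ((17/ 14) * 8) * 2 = 72095209247/ 2850163470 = 25.30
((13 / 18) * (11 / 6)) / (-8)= -143 / 864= -0.17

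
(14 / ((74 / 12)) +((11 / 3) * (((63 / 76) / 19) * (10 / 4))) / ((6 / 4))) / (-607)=-135541 / 32430796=-0.00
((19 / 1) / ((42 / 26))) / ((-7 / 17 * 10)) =-4199 / 1470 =-2.86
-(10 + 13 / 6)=-73 / 6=-12.17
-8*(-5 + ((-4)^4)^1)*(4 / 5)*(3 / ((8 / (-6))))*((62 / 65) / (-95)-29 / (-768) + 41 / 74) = 76868636799 / 36556000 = 2102.76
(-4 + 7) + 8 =11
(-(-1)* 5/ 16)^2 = 25/ 256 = 0.10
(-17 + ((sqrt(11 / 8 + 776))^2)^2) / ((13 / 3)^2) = 348073857 / 10816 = 32181.38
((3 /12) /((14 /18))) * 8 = 18 /7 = 2.57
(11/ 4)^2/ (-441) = -121/ 7056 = -0.02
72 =72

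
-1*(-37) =37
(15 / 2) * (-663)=-9945 / 2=-4972.50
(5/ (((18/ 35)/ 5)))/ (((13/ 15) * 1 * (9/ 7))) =30625/ 702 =43.63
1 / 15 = 0.07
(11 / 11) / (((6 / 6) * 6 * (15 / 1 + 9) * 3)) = 1 / 432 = 0.00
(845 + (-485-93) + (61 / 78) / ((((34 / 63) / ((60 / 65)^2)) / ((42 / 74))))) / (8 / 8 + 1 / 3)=200.78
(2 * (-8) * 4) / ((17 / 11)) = -704 / 17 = -41.41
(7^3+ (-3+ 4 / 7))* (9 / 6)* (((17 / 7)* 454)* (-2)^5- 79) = -885163704 / 49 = -18064565.39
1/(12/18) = 3/2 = 1.50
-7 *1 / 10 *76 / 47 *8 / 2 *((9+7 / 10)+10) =-104804 / 1175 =-89.19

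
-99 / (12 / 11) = -363 / 4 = -90.75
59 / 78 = 0.76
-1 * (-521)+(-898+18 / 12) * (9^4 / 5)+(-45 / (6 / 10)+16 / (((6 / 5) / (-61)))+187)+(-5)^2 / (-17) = -600050243 / 510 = -1176569.10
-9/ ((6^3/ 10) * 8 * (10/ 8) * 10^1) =-0.00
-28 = -28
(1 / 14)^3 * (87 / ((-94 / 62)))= -2697 / 128968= -0.02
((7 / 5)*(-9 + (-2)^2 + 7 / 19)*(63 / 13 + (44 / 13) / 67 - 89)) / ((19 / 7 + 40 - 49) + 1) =-315871248 / 3061565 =-103.17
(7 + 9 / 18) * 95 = 1425 / 2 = 712.50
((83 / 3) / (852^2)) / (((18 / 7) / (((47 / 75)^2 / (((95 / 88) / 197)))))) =2781190643 / 2618358412500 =0.00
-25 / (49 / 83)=-2075 / 49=-42.35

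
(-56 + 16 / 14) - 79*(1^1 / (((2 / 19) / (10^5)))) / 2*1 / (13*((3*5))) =-52549976 / 273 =-192490.75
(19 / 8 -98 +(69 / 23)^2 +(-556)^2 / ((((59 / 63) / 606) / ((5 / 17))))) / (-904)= -65082.28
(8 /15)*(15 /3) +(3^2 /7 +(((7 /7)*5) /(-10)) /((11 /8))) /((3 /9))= 1255 /231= 5.43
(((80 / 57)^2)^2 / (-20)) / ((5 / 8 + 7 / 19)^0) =-2048000 / 10556001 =-0.19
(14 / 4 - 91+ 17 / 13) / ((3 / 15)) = -11205 / 26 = -430.96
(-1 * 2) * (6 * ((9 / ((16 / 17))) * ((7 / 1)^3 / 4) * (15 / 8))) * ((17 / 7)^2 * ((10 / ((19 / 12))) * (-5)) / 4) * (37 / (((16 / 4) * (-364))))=-5521597875 / 252928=-21830.71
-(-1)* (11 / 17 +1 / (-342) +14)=85141 / 5814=14.64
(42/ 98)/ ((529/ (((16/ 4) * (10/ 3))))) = 40/ 3703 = 0.01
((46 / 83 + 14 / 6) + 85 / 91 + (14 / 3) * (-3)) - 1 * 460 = -10653772 / 22659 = -470.18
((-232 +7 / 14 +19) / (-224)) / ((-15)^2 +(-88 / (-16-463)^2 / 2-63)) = 97512425 / 16651890304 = 0.01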